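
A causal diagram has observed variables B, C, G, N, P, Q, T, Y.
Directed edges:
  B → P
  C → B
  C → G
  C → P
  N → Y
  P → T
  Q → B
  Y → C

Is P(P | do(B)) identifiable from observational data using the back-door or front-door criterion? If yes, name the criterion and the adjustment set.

P(P|do(B)): backdoor, adjust for {C}.

desc(B)\{B}={P,T}; candidates ⊆ {C,G,N,Q,Y}.
size 0: {}; under {} B still reaches {C,G,N,P,Q,T,Y} ∋ P.
{C}: B⊥P given {C} in G with B→· removed — back-door holds.
P(P|do(B)) = Σ_{C} P(P|B,C)·P(C).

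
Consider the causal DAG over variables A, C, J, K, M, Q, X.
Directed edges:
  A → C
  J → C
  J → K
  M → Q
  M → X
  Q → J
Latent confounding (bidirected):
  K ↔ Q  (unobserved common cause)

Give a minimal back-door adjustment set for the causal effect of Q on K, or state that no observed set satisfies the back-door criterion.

desc(Q)\{Q}={C,J,K}; candidates ⊆ {A,M,X}.
Q↔K: latent back-door arc(s) into Q.
size 0: {}; under {} Q still reaches {K,M,X} ∋ K.
size 1: {A}, {M}, {X}; under {A} Q still reaches {K,M,X} ∋ K.
size 2: {A,M}, {A,X}, {M,X}; under {A,M} Q still reaches {K} ∋ K.
Q↔K cannot be blocked by any observed set — no back-door set.

Q→K: no observed back-door set.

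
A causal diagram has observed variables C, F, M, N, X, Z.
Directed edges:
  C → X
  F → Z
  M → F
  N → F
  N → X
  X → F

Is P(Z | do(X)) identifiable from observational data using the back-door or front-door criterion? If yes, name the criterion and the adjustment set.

P(Z|do(X)): backdoor, adjust for {N}.

desc(X)\{X}={F,Z}; candidates ⊆ {C,M,N}.
size 0: {}; under {} X still reaches {C,F,N,Z} ∋ Z.
{N}: X⊥Z given {N} in G with X→· removed — back-door holds.
P(Z|do(X)) = Σ_{N} P(Z|X,N)·P(N).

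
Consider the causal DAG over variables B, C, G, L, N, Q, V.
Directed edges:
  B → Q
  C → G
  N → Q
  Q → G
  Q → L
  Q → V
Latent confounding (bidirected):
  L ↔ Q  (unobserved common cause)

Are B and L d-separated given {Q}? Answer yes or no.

Bayes-Ball from B | {Q} reaches {L,N}.
L ∈ reach(B|{Q}) ⇒ B ⊥̸ L | {Q}.

No — B and L are d-connected given {Q}.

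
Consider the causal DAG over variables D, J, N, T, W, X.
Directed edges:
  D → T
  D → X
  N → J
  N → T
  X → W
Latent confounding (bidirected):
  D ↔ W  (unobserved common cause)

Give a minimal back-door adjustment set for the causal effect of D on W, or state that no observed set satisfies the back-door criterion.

desc(D)\{D}={T,W,X}; candidates ⊆ {J,N}.
D↔W: latent back-door arc(s) into D.
size 0: {}; under {} D still reaches {W} ∋ W.
size 1: {J}, {N}; under {J} D still reaches {W} ∋ W.
size 2: {J,N}; under {J,N} D still reaches {W} ∋ W.
D↔W cannot be blocked by any observed set — no back-door set.

D→W: no observed back-door set.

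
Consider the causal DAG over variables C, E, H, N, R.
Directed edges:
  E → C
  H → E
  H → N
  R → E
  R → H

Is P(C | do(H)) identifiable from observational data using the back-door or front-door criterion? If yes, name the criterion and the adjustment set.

desc(H)\{H}={C,E,N}; candidates ⊆ {R}.
size 0: {}; under {} H still reaches {C,E,R} ∋ C.
{R}: H⊥C given {R} in G with H→· removed — back-door holds.
P(C|do(H)) = Σ_{R} P(C|H,R)·P(R).

P(C|do(H)): backdoor, adjust for {R}.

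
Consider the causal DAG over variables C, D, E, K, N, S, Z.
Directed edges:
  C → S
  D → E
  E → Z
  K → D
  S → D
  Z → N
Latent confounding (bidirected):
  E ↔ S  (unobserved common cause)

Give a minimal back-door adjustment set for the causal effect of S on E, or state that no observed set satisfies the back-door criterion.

desc(S)\{S}={D,E,N,Z}; candidates ⊆ {C,K}.
S↔E: latent back-door arc(s) into S.
size 0: {}; under {} S still reaches {C,E,N,Z} ∋ E.
size 1: {C}, {K}; under {C} S still reaches {E,N,Z} ∋ E.
size 2: {C,K}; under {C,K} S still reaches {E,N,Z} ∋ E.
S↔E cannot be blocked by any observed set — no back-door set.

S→E: no observed back-door set.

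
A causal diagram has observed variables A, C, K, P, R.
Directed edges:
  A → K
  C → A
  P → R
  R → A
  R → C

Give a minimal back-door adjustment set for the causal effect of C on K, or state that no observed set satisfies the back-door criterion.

C→K: minimal back-door set {R}.

desc(C)\{C}={A,K}; candidates ⊆ {P,R}.
size 0: {}; under {} C still reaches {A,K,P,R} ∋ K.
{R}: C⊥K given {R} in G with C→· removed — back-door holds.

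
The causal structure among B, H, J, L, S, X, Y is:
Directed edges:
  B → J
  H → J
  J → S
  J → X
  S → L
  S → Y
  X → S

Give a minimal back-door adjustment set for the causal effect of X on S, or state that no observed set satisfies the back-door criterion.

desc(X)\{X}={L,S,Y}; candidates ⊆ {B,H,J}.
size 0: {}; under {} X still reaches {B,H,J,L,S,Y} ∋ S.
{J}: X⊥S given {J} in G with X→· removed — back-door holds.

X→S: minimal back-door set {J}.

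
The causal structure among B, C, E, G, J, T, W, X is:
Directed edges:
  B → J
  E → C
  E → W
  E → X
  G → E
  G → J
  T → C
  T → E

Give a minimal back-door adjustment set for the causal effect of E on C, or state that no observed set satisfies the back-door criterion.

E→C: minimal back-door set {T}.

desc(E)\{E}={C,W,X}; candidates ⊆ {B,G,J,T}.
size 0: {}; under {} E still reaches {C,G,J,T} ∋ C.
{T}: E⊥C given {T} in G with E→· removed — back-door holds.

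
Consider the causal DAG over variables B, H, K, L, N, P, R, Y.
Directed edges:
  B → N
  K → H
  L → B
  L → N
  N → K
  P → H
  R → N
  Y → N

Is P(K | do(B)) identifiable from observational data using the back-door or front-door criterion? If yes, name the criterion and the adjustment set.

desc(B)\{B}={H,K,N}; candidates ⊆ {L,P,R,Y}.
size 0: {}; under {} B still reaches {H,K,L,N} ∋ K.
{L}: B⊥K given {L} in G with B→· removed — back-door holds.
P(K|do(B)) = Σ_{L} P(K|B,L)·P(L).

P(K|do(B)): backdoor, adjust for {L}.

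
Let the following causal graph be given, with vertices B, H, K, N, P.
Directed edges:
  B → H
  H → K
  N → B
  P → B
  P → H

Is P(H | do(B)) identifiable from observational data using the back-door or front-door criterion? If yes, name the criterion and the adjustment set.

P(H|do(B)): backdoor, adjust for {P}.

desc(B)\{B}={H,K}; candidates ⊆ {N,P}.
size 0: {}; under {} B still reaches {H,K,N,P} ∋ H.
{P}: B⊥H given {P} in G with B→· removed — back-door holds.
P(H|do(B)) = Σ_{P} P(H|B,P)·P(P).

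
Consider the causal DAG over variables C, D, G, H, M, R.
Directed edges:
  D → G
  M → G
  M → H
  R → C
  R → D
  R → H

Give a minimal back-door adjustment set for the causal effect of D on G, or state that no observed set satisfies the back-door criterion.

D→G: minimal back-door set ∅.

desc(D)\{D}={G}; candidates ⊆ {C,H,M,R}.
∅: D⊥G given ∅ in G with D→· removed — back-door holds.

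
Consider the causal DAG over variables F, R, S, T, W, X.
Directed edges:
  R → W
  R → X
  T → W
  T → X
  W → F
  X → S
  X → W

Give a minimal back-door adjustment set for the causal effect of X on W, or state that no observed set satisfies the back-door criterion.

X→W: minimal back-door set {R, T}.

desc(X)\{X}={F,S,W}; candidates ⊆ {R,T}.
size 0: {}; under {} X still reaches {F,R,T,W} ∋ W.
size 1: {R}, {T}; under {R} X still reaches {F,T,W} ∋ W.
{R,T}: X⊥W given {R,T} in G with X→· removed — back-door holds.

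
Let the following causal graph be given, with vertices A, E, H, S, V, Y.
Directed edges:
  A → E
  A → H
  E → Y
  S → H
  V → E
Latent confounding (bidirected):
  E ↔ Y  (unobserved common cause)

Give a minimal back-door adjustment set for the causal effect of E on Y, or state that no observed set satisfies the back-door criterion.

desc(E)\{E}={Y}; candidates ⊆ {A,H,S,V}.
E↔Y: latent back-door arc(s) into E.
size 0: {}; under {} E still reaches {A,H,V,Y} ∋ Y.
size 1: {A}, {H}, {S} …(+1); under {A} E still reaches {V,Y} ∋ Y.
size 2: {A,H}, {A,S}, {A,V} …(+3); under {A,H} E still reaches {V,Y} ∋ Y.
E↔Y cannot be blocked by any observed set — no back-door set.

E→Y: no observed back-door set.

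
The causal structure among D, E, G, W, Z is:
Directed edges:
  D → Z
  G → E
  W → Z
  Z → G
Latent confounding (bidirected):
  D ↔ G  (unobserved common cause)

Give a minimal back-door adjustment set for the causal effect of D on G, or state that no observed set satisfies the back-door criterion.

desc(D)\{D}={E,G,Z}; candidates ⊆ {W}.
D↔G: latent back-door arc(s) into D.
size 0: {}; under {} D still reaches {E,G} ∋ G.
size 1: {W}; under {W} D still reaches {E,G} ∋ G.
D↔G cannot be blocked by any observed set — no back-door set.

D→G: no observed back-door set.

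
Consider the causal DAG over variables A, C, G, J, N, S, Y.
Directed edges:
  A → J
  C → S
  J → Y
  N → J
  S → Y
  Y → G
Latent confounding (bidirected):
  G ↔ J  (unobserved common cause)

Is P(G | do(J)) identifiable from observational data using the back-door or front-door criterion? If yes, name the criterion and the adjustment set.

desc(J)\{J}={G,Y}; candidates ⊆ {A,C,N,S}.
J↔G: latent back-door arc(s) into J.
size 0: {}; under {} J still reaches {A,G,N} ∋ G.
size 1: {A}, {C}, {N} …(+1); under {A} J still reaches {G,N} ∋ G.
size 2: {A,C}, {A,N}, {A,S} …(+3); under {A,C} J still reaches {G,N} ∋ G.
J↔G cannot be blocked by any observed set — no back-door set.
{Y}: (i) intercepts every directed J→G path; (ii) no back-door J→{Y}; (iii) {J} blocks every back-door {Y}→G. Front-door holds.
P(G|do(J)) = Σ_{Y} P(Y|J) Σ_{J'} P(G|Y,J')P(J').

P(G|do(J)): frontdoor, adjust for {Y}.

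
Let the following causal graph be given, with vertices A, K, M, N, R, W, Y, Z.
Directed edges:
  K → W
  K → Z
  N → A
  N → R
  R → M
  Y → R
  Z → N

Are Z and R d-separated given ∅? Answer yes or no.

No — Z and R are d-connected given ∅.

Bayes-Ball from Z | ∅ reaches {A,K,M,N,R,W}.
R ∈ reach(Z|∅) ⇒ Z ⊥̸ R | ∅.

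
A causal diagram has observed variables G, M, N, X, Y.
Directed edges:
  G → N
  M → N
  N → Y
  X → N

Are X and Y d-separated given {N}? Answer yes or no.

Yes — X ⊥ Y | {N}.

Bayes-Ball from X | {N} reaches {G,M}.
Y ∉ reach(X|{N}) ⇒ X ⊥ Y | {N}.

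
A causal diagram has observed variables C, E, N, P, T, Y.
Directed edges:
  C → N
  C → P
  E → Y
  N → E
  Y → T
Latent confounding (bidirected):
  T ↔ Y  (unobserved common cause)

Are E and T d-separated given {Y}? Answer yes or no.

Bayes-Ball from E | {Y} reaches {C,N,P,T}.
T ∈ reach(E|{Y}) ⇒ E ⊥̸ T | {Y}.

No — E and T are d-connected given {Y}.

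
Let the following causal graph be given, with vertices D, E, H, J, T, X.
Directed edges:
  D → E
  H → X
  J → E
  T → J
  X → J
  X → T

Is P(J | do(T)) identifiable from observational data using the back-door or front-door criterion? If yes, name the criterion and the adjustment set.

P(J|do(T)): backdoor, adjust for {X}.

desc(T)\{T}={E,J}; candidates ⊆ {D,H,X}.
size 0: {}; under {} T still reaches {E,H,J,X} ∋ J.
{X}: T⊥J given {X} in G with T→· removed — back-door holds.
P(J|do(T)) = Σ_{X} P(J|T,X)·P(X).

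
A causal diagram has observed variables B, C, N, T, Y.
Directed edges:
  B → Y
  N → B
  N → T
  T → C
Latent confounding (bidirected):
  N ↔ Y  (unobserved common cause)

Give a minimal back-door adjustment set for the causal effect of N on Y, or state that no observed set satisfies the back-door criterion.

N→Y: no observed back-door set.

desc(N)\{N}={B,C,T,Y}; candidates ⊆ {—}.
N↔Y: latent back-door arc(s) into N.
size 0: {}; under {} N still reaches {Y} ∋ Y.
N↔Y cannot be blocked by any observed set — no back-door set.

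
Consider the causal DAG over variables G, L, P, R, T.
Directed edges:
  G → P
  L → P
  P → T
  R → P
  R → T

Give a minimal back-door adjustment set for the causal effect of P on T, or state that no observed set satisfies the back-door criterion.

P→T: minimal back-door set {R}.

desc(P)\{P}={T}; candidates ⊆ {G,L,R}.
size 0: {}; under {} P still reaches {G,L,R,T} ∋ T.
{R}: P⊥T given {R} in G with P→· removed — back-door holds.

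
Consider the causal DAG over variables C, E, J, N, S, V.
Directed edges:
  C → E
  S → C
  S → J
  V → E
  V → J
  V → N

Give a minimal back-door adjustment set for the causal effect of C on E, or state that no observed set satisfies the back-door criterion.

desc(C)\{C}={E}; candidates ⊆ {J,N,S,V}.
∅: C⊥E given ∅ in G with C→· removed — back-door holds.

C→E: minimal back-door set ∅.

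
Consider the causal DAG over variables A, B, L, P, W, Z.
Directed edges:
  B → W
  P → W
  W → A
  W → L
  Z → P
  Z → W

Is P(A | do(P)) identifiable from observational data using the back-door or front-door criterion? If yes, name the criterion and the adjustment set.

desc(P)\{P}={A,L,W}; candidates ⊆ {B,Z}.
size 0: {}; under {} P still reaches {A,L,W,Z} ∋ A.
{Z}: P⊥A given {Z} in G with P→· removed — back-door holds.
P(A|do(P)) = Σ_{Z} P(A|P,Z)·P(Z).

P(A|do(P)): backdoor, adjust for {Z}.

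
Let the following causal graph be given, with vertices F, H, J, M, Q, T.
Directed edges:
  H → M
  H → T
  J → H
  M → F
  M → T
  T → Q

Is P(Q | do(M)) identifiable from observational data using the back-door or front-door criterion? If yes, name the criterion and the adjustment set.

P(Q|do(M)): backdoor, adjust for {H}.

desc(M)\{M}={F,Q,T}; candidates ⊆ {H,J}.
size 0: {}; under {} M still reaches {H,J,Q,T} ∋ Q.
{H}: M⊥Q given {H} in G with M→· removed — back-door holds.
P(Q|do(M)) = Σ_{H} P(Q|M,H)·P(H).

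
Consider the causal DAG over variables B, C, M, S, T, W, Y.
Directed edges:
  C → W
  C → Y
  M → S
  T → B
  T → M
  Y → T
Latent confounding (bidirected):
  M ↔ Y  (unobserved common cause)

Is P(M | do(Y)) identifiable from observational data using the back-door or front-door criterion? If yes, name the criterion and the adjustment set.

P(M|do(Y)): frontdoor, adjust for {T}.

desc(Y)\{Y}={B,M,S,T}; candidates ⊆ {C,W}.
Y↔M: latent back-door arc(s) into Y.
size 0: {}; under {} Y still reaches {C,M,S,W} ∋ M.
size 1: {C}, {W}; under {C} Y still reaches {M,S} ∋ M.
size 2: {C,W}; under {C,W} Y still reaches {M,S} ∋ M.
Y↔M cannot be blocked by any observed set — no back-door set.
{T}: (i) intercepts every directed Y→M path; (ii) no back-door Y→{T}; (iii) {Y} blocks every back-door {T}→M. Front-door holds.
P(M|do(Y)) = Σ_{T} P(T|Y) Σ_{Y'} P(M|T,Y')P(Y').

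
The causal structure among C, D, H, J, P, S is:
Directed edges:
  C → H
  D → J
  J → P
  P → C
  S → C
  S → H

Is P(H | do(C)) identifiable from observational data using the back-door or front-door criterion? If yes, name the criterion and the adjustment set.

desc(C)\{C}={H}; candidates ⊆ {D,J,P,S}.
size 0: {}; under {} C still reaches {D,H,J,P,S} ∋ H.
{S}: C⊥H given {S} in G with C→· removed — back-door holds.
P(H|do(C)) = Σ_{S} P(H|C,S)·P(S).

P(H|do(C)): backdoor, adjust for {S}.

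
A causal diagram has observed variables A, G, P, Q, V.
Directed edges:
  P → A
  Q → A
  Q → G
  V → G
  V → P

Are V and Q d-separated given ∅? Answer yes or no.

Yes — V ⊥ Q | ∅.

Bayes-Ball from V | ∅ reaches {A,G,P}.
Q ∉ reach(V|∅) ⇒ V ⊥ Q | ∅.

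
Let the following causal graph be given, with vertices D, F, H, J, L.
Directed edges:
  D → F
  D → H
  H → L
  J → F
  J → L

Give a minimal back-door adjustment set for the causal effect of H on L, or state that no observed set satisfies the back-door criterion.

H→L: minimal back-door set ∅.

desc(H)\{H}={L}; candidates ⊆ {D,F,J}.
∅: H⊥L given ∅ in G with H→· removed — back-door holds.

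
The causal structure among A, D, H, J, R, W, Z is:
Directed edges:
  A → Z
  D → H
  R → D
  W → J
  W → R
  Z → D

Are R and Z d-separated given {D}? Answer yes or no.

No — R and Z are d-connected given {D}.

Bayes-Ball from R | {D} reaches {A,J,W,Z}.
Z ∈ reach(R|{D}) ⇒ R ⊥̸ Z | {D}.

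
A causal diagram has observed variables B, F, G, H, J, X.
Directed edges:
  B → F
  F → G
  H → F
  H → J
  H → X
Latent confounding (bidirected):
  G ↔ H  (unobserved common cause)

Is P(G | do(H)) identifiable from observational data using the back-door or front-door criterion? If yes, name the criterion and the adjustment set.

P(G|do(H)): frontdoor, adjust for {F}.

desc(H)\{H}={F,G,J,X}; candidates ⊆ {B}.
H↔G: latent back-door arc(s) into H.
size 0: {}; under {} H still reaches {G} ∋ G.
size 1: {B}; under {B} H still reaches {G} ∋ G.
H↔G cannot be blocked by any observed set — no back-door set.
{F}: (i) intercepts every directed H→G path; (ii) no back-door H→{F}; (iii) {H} blocks every back-door {F}→G. Front-door holds.
P(G|do(H)) = Σ_{F} P(F|H) Σ_{H'} P(G|F,H')P(H').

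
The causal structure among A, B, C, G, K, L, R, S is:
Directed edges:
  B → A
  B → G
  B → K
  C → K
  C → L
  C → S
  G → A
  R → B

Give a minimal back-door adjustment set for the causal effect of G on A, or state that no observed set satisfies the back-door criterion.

G→A: minimal back-door set {B}.

desc(G)\{G}={A}; candidates ⊆ {B,C,K,L,R,S}.
size 0: {}; under {} G still reaches {A,B,K,R} ∋ A.
{B}: G⊥A given {B} in G with G→· removed — back-door holds.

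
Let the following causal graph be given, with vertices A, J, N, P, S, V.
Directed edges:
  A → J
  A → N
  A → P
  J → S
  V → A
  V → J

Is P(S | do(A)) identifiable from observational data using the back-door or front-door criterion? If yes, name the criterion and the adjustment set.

P(S|do(A)): backdoor, adjust for {V}.

desc(A)\{A}={J,N,P,S}; candidates ⊆ {V}.
size 0: {}; under {} A still reaches {J,S,V} ∋ S.
{V}: A⊥S given {V} in G with A→· removed — back-door holds.
P(S|do(A)) = Σ_{V} P(S|A,V)·P(V).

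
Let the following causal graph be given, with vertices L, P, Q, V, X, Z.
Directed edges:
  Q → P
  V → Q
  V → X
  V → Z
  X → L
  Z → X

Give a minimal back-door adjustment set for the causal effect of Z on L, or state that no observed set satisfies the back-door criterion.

desc(Z)\{Z}={L,X}; candidates ⊆ {P,Q,V}.
size 0: {}; under {} Z still reaches {L,P,Q,V,X} ∋ L.
{V}: Z⊥L given {V} in G with Z→· removed — back-door holds.

Z→L: minimal back-door set {V}.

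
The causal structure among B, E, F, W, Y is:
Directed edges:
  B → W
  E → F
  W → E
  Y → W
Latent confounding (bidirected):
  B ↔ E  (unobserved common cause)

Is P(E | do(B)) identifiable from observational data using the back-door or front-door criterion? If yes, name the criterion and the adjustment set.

desc(B)\{B}={E,F,W}; candidates ⊆ {Y}.
B↔E: latent back-door arc(s) into B.
size 0: {}; under {} B still reaches {E,F} ∋ E.
size 1: {Y}; under {Y} B still reaches {E,F} ∋ E.
B↔E cannot be blocked by any observed set — no back-door set.
{W}: (i) intercepts every directed B→E path; (ii) no back-door B→{W}; (iii) {B} blocks every back-door {W}→E. Front-door holds.
P(E|do(B)) = Σ_{W} P(W|B) Σ_{B'} P(E|W,B')P(B').

P(E|do(B)): frontdoor, adjust for {W}.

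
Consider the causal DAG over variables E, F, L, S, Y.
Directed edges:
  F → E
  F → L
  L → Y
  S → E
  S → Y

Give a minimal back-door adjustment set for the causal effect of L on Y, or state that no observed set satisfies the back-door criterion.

L→Y: minimal back-door set ∅.

desc(L)\{L}={Y}; candidates ⊆ {E,F,S}.
∅: L⊥Y given ∅ in G with L→· removed — back-door holds.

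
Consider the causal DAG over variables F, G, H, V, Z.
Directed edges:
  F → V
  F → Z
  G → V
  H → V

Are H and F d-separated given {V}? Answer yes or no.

No — H and F are d-connected given {V}.

Bayes-Ball from H | {V} reaches {F,G,Z}.
F ∈ reach(H|{V}) ⇒ H ⊥̸ F | {V}.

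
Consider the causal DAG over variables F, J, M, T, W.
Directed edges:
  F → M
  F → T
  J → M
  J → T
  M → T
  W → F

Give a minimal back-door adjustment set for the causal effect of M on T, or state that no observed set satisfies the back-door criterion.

M→T: minimal back-door set {F, J}.

desc(M)\{M}={T}; candidates ⊆ {F,J,W}.
size 0: {}; under {} M still reaches {F,J,T,W} ∋ T.
size 1: {F}, {J}, {W}; under {F} M still reaches {J,T} ∋ T.
{F,J}: M⊥T given {F,J} in G with M→· removed — back-door holds.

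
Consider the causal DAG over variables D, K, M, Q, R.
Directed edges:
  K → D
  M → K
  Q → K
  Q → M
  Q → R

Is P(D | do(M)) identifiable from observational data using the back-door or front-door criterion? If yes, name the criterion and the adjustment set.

P(D|do(M)): backdoor, adjust for {Q}.

desc(M)\{M}={D,K}; candidates ⊆ {Q,R}.
size 0: {}; under {} M still reaches {D,K,Q,R} ∋ D.
{Q}: M⊥D given {Q} in G with M→· removed — back-door holds.
P(D|do(M)) = Σ_{Q} P(D|M,Q)·P(Q).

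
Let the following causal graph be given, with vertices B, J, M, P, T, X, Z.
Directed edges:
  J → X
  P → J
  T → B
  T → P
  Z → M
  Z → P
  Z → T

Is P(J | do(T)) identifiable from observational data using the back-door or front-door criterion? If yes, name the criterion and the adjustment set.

P(J|do(T)): backdoor, adjust for {Z}.

desc(T)\{T}={B,J,P,X}; candidates ⊆ {M,Z}.
size 0: {}; under {} T still reaches {J,M,P,X,Z} ∋ J.
{Z}: T⊥J given {Z} in G with T→· removed — back-door holds.
P(J|do(T)) = Σ_{Z} P(J|T,Z)·P(Z).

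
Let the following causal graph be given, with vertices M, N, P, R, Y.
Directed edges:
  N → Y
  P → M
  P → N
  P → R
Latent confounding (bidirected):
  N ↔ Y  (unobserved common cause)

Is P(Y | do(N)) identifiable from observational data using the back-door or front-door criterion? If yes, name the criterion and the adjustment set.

desc(N)\{N}={Y}; candidates ⊆ {M,P,R}.
N↔Y: latent back-door arc(s) into N.
size 0: {}; under {} N still reaches {M,P,R,Y} ∋ Y.
size 1: {M}, {P}, {R}; under {M} N still reaches {P,R,Y} ∋ Y.
size 2: {M,P}, {M,R}, {P,R}; under {M,P} N still reaches {Y} ∋ Y.
N↔Y cannot be blocked by any observed set — no back-door set.
No mediator lies on a directed N→…→Y path.
Neither criterion identifies P(Y|do(N)) in this graph.

P(Y|do(N)): not identifiable (no BD/FD set).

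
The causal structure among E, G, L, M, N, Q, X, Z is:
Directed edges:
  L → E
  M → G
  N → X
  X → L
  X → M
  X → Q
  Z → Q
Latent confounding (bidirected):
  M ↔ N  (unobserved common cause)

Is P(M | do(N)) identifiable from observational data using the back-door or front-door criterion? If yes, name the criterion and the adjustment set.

desc(N)\{N}={E,G,L,M,Q,X}; candidates ⊆ {Z}.
N↔M: latent back-door arc(s) into N.
size 0: {}; under {} N still reaches {G,M} ∋ M.
size 1: {Z}; under {Z} N still reaches {G,M} ∋ M.
N↔M cannot be blocked by any observed set — no back-door set.
{X}: (i) intercepts every directed N→M path; (ii) no back-door N→{X}; (iii) {N} blocks every back-door {X}→M. Front-door holds.
P(M|do(N)) = Σ_{X} P(X|N) Σ_{N'} P(M|X,N')P(N').

P(M|do(N)): frontdoor, adjust for {X}.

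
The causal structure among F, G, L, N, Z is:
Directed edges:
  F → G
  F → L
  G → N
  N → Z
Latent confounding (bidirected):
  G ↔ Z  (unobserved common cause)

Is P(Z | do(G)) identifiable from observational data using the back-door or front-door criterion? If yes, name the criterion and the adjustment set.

P(Z|do(G)): frontdoor, adjust for {N}.

desc(G)\{G}={N,Z}; candidates ⊆ {F,L}.
G↔Z: latent back-door arc(s) into G.
size 0: {}; under {} G still reaches {F,L,Z} ∋ Z.
size 1: {F}, {L}; under {F} G still reaches {Z} ∋ Z.
size 2: {F,L}; under {F,L} G still reaches {Z} ∋ Z.
G↔Z cannot be blocked by any observed set — no back-door set.
{N}: (i) intercepts every directed G→Z path; (ii) no back-door G→{N}; (iii) {G} blocks every back-door {N}→Z. Front-door holds.
P(Z|do(G)) = Σ_{N} P(N|G) Σ_{G'} P(Z|N,G')P(G').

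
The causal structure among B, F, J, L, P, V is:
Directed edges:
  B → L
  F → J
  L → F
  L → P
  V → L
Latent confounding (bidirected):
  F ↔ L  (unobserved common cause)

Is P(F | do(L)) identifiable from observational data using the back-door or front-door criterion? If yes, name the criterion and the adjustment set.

desc(L)\{L}={F,J,P}; candidates ⊆ {B,V}.
L↔F: latent back-door arc(s) into L.
size 0: {}; under {} L still reaches {B,F,J,V} ∋ F.
size 1: {B}, {V}; under {B} L still reaches {F,J,V} ∋ F.
size 2: {B,V}; under {B,V} L still reaches {F,J} ∋ F.
L↔F cannot be blocked by any observed set — no back-door set.
No mediator lies on a directed L→…→F path.
Neither criterion identifies P(F|do(L)) in this graph.

P(F|do(L)): not identifiable (no BD/FD set).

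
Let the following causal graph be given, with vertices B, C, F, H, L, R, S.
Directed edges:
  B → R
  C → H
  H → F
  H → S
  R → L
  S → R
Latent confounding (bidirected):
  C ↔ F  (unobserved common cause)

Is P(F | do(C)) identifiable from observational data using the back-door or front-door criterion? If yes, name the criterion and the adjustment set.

desc(C)\{C}={F,H,L,R,S}; candidates ⊆ {B}.
C↔F: latent back-door arc(s) into C.
size 0: {}; under {} C still reaches {F} ∋ F.
size 1: {B}; under {B} C still reaches {F} ∋ F.
C↔F cannot be blocked by any observed set — no back-door set.
{H}: (i) intercepts every directed C→F path; (ii) no back-door C→{H}; (iii) {C} blocks every back-door {H}→F. Front-door holds.
P(F|do(C)) = Σ_{H} P(H|C) Σ_{C'} P(F|H,C')P(C').

P(F|do(C)): frontdoor, adjust for {H}.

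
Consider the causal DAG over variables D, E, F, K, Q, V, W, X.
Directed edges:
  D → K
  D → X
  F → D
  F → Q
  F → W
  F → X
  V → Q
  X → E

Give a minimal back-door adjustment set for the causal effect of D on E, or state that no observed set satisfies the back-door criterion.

D→E: minimal back-door set {F}.

desc(D)\{D}={E,K,X}; candidates ⊆ {F,Q,V,W}.
size 0: {}; under {} D still reaches {E,F,Q,W,X} ∋ E.
{F}: D⊥E given {F} in G with D→· removed — back-door holds.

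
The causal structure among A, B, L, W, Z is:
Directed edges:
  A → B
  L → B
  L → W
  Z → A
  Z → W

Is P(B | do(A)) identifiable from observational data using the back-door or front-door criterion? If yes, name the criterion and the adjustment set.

desc(A)\{A}={B}; candidates ⊆ {L,W,Z}.
∅: A⊥B given ∅ in G with A→· removed — back-door holds.
P(B|do(A)) = P(B|A) — no adjustment needed.

P(B|do(A)): backdoor, adjust for ∅.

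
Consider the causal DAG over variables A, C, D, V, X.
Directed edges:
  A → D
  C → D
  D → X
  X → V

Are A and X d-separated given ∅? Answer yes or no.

Bayes-Ball from A | ∅ reaches {D,V,X}.
X ∈ reach(A|∅) ⇒ A ⊥̸ X | ∅.

No — A and X are d-connected given ∅.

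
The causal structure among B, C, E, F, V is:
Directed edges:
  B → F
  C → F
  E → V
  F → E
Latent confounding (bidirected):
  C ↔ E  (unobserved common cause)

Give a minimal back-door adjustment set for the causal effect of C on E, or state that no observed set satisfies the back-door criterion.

desc(C)\{C}={E,F,V}; candidates ⊆ {B}.
C↔E: latent back-door arc(s) into C.
size 0: {}; under {} C still reaches {E,V} ∋ E.
size 1: {B}; under {B} C still reaches {E,V} ∋ E.
C↔E cannot be blocked by any observed set — no back-door set.

C→E: no observed back-door set.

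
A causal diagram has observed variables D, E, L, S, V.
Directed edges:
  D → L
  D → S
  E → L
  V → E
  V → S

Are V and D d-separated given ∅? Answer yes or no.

Yes — V ⊥ D | ∅.

Bayes-Ball from V | ∅ reaches {E,L,S}.
D ∉ reach(V|∅) ⇒ V ⊥ D | ∅.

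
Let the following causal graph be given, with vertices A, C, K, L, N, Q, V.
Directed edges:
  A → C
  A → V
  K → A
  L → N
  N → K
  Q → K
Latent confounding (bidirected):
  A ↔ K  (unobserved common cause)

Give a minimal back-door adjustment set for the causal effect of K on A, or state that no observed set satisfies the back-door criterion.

desc(K)\{K}={A,C,V}; candidates ⊆ {L,N,Q}.
K↔A: latent back-door arc(s) into K.
size 0: {}; under {} K still reaches {A,C,L,N,Q,V} ∋ A.
size 1: {L}, {N}, {Q}; under {L} K still reaches {A,C,N,Q,V} ∋ A.
size 2: {L,N}, {L,Q}, {N,Q}; under {L,N} K still reaches {A,C,Q,V} ∋ A.
K↔A cannot be blocked by any observed set — no back-door set.

K→A: no observed back-door set.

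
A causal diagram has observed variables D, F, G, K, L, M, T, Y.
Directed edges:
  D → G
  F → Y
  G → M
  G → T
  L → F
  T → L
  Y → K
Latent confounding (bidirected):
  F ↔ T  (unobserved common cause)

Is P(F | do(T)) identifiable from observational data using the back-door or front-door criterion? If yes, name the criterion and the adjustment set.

P(F|do(T)): frontdoor, adjust for {L}.

desc(T)\{T}={F,K,L,Y}; candidates ⊆ {D,G,M}.
T↔F: latent back-door arc(s) into T.
size 0: {}; under {} T still reaches {D,F,G,K,M,Y} ∋ F.
size 1: {D}, {G}, {M}; under {D} T still reaches {F,G,K,M,Y} ∋ F.
size 2: {D,G}, {D,M}, {G,M}; under {D,G} T still reaches {F,K,Y} ∋ F.
T↔F cannot be blocked by any observed set — no back-door set.
{L}: (i) intercepts every directed T→F path; (ii) no back-door T→{L}; (iii) {T} blocks every back-door {L}→F. Front-door holds.
P(F|do(T)) = Σ_{L} P(L|T) Σ_{T'} P(F|L,T')P(T').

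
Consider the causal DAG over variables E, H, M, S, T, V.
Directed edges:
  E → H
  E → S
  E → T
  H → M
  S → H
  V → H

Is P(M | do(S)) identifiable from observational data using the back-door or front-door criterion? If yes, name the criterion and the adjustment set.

desc(S)\{S}={H,M}; candidates ⊆ {E,T,V}.
size 0: {}; under {} S still reaches {E,H,M,T} ∋ M.
{E}: S⊥M given {E} in G with S→· removed — back-door holds.
P(M|do(S)) = Σ_{E} P(M|S,E)·P(E).

P(M|do(S)): backdoor, adjust for {E}.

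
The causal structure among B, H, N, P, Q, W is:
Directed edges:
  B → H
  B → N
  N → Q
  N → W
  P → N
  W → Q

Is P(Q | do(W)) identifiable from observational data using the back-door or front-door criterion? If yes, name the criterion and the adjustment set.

desc(W)\{W}={Q}; candidates ⊆ {B,H,N,P}.
size 0: {}; under {} W still reaches {B,H,N,P,Q} ∋ Q.
{N}: W⊥Q given {N} in G with W→· removed — back-door holds.
P(Q|do(W)) = Σ_{N} P(Q|W,N)·P(N).

P(Q|do(W)): backdoor, adjust for {N}.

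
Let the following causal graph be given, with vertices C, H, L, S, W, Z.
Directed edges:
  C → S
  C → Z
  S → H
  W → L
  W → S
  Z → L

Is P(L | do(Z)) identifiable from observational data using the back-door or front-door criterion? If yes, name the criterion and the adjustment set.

P(L|do(Z)): backdoor, adjust for ∅.

desc(Z)\{Z}={L}; candidates ⊆ {C,H,S,W}.
∅: Z⊥L given ∅ in G with Z→· removed — back-door holds.
P(L|do(Z)) = P(L|Z) — no adjustment needed.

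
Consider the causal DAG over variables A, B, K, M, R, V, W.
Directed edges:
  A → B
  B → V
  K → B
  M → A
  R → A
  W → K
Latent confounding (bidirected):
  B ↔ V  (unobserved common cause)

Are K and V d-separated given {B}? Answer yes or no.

No — K and V are d-connected given {B}.

Bayes-Ball from K | {B} reaches {A,M,R,V,W}.
V ∈ reach(K|{B}) ⇒ K ⊥̸ V | {B}.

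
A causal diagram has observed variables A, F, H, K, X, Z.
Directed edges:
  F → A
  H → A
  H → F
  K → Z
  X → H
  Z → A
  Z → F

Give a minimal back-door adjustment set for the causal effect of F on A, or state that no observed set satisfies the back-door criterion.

F→A: minimal back-door set {H, Z}.

desc(F)\{F}={A}; candidates ⊆ {H,K,X,Z}.
size 0: {}; under {} F still reaches {A,H,K,X,Z} ∋ A.
size 1: {H}, {K}, {X} …(+1); under {H} F still reaches {A,K,Z} ∋ A.
{H,Z}: F⊥A given {H,Z} in G with F→· removed — back-door holds.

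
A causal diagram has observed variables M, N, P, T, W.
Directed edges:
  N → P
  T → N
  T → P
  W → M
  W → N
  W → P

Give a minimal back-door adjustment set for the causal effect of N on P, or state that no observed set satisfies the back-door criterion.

N→P: minimal back-door set {T, W}.

desc(N)\{N}={P}; candidates ⊆ {M,T,W}.
size 0: {}; under {} N still reaches {M,P,T,W} ∋ P.
size 1: {M}, {T}, {W}; under {M} N still reaches {P,T,W} ∋ P.
{T,W}: N⊥P given {T,W} in G with N→· removed — back-door holds.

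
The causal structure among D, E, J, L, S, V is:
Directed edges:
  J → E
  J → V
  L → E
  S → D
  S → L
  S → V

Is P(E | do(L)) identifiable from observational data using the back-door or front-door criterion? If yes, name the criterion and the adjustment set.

desc(L)\{L}={E}; candidates ⊆ {D,J,S,V}.
∅: L⊥E given ∅ in G with L→· removed — back-door holds.
P(E|do(L)) = P(E|L) — no adjustment needed.

P(E|do(L)): backdoor, adjust for ∅.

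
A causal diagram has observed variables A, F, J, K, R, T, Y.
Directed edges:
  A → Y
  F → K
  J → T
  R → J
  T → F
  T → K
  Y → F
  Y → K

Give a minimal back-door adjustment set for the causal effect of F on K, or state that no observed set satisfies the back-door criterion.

F→K: minimal back-door set {T, Y}.

desc(F)\{F}={K}; candidates ⊆ {A,J,R,T,Y}.
size 0: {}; under {} F still reaches {A,J,K,R,T,Y} ∋ K.
size 1: {A}, {J}, {R} …(+2); under {A} F still reaches {J,K,R,T,Y} ∋ K.
{T,Y}: F⊥K given {T,Y} in G with F→· removed — back-door holds.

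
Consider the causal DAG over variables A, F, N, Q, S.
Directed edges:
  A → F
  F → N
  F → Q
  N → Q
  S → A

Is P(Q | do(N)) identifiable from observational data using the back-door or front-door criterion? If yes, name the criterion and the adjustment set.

P(Q|do(N)): backdoor, adjust for {F}.

desc(N)\{N}={Q}; candidates ⊆ {A,F,S}.
size 0: {}; under {} N still reaches {A,F,Q,S} ∋ Q.
{F}: N⊥Q given {F} in G with N→· removed — back-door holds.
P(Q|do(N)) = Σ_{F} P(Q|N,F)·P(F).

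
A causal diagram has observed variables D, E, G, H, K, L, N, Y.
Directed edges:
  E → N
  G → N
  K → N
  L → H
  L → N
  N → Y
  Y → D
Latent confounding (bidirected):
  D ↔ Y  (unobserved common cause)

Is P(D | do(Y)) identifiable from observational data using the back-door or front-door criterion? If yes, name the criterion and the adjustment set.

P(D|do(Y)): not identifiable (no BD/FD set).

desc(Y)\{Y}={D}; candidates ⊆ {E,G,H,K,L,N}.
Y↔D: latent back-door arc(s) into Y.
size 0: {}; under {} Y still reaches {D,E,G,H,K,L,N} ∋ D.
size 1: {E}, {G}, {H} …(+3); under {E} Y still reaches {D,G,H,K,L,N} ∋ D.
size 2: {E,G}, {E,H}, {E,K} …(+12); under {E,G} Y still reaches {D,H,K,L,N} ∋ D.
Y↔D cannot be blocked by any observed set — no back-door set.
No mediator lies on a directed Y→…→D path.
Neither criterion identifies P(D|do(Y)) in this graph.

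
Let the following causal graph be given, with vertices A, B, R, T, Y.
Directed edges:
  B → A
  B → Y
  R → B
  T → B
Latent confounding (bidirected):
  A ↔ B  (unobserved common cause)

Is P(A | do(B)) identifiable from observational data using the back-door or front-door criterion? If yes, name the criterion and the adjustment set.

desc(B)\{B}={A,Y}; candidates ⊆ {R,T}.
B↔A: latent back-door arc(s) into B.
size 0: {}; under {} B still reaches {A,R,T} ∋ A.
size 1: {R}, {T}; under {R} B still reaches {A,T} ∋ A.
size 2: {R,T}; under {R,T} B still reaches {A} ∋ A.
B↔A cannot be blocked by any observed set — no back-door set.
No mediator lies on a directed B→…→A path.
Neither criterion identifies P(A|do(B)) in this graph.

P(A|do(B)): not identifiable (no BD/FD set).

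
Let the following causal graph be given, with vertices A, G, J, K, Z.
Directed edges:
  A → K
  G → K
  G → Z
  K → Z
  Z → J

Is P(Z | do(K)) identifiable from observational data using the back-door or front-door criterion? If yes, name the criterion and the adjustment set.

P(Z|do(K)): backdoor, adjust for {G}.

desc(K)\{K}={J,Z}; candidates ⊆ {A,G}.
size 0: {}; under {} K still reaches {A,G,J,Z} ∋ Z.
{G}: K⊥Z given {G} in G with K→· removed — back-door holds.
P(Z|do(K)) = Σ_{G} P(Z|K,G)·P(G).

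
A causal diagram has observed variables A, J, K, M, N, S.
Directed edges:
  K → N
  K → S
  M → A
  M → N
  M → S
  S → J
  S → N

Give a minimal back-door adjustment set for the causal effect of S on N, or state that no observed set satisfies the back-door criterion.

S→N: minimal back-door set {K, M}.

desc(S)\{S}={J,N}; candidates ⊆ {A,K,M}.
size 0: {}; under {} S still reaches {A,K,M,N} ∋ N.
size 1: {A}, {K}, {M}; under {A} S still reaches {K,M,N} ∋ N.
{K,M}: S⊥N given {K,M} in G with S→· removed — back-door holds.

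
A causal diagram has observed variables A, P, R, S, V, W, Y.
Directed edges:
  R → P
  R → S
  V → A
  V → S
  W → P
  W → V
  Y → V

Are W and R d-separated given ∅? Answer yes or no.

Bayes-Ball from W | ∅ reaches {A,P,S,V}.
R ∉ reach(W|∅) ⇒ W ⊥ R | ∅.

Yes — W ⊥ R | ∅.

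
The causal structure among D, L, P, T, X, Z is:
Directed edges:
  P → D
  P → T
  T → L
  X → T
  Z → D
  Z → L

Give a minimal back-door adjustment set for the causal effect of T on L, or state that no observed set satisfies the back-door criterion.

T→L: minimal back-door set ∅.

desc(T)\{T}={L}; candidates ⊆ {D,P,X,Z}.
∅: T⊥L given ∅ in G with T→· removed — back-door holds.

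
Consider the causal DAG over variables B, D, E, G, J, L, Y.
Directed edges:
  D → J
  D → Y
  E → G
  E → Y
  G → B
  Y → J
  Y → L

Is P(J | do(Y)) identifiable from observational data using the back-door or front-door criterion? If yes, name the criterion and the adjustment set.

desc(Y)\{Y}={J,L}; candidates ⊆ {B,D,E,G}.
size 0: {}; under {} Y still reaches {B,D,E,G,J} ∋ J.
{D}: Y⊥J given {D} in G with Y→· removed — back-door holds.
P(J|do(Y)) = Σ_{D} P(J|Y,D)·P(D).

P(J|do(Y)): backdoor, adjust for {D}.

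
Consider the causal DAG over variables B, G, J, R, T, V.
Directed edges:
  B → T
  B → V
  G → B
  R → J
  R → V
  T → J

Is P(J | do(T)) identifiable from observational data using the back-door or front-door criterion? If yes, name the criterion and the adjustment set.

P(J|do(T)): backdoor, adjust for ∅.

desc(T)\{T}={J}; candidates ⊆ {B,G,R,V}.
∅: T⊥J given ∅ in G with T→· removed — back-door holds.
P(J|do(T)) = P(J|T) — no adjustment needed.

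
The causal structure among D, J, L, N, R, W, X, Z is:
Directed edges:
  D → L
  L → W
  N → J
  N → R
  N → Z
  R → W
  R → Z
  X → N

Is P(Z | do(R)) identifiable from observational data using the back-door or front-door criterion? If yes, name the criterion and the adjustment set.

desc(R)\{R}={W,Z}; candidates ⊆ {D,J,L,N,X}.
size 0: {}; under {} R still reaches {J,N,X,Z} ∋ Z.
{N}: R⊥Z given {N} in G with R→· removed — back-door holds.
P(Z|do(R)) = Σ_{N} P(Z|R,N)·P(N).

P(Z|do(R)): backdoor, adjust for {N}.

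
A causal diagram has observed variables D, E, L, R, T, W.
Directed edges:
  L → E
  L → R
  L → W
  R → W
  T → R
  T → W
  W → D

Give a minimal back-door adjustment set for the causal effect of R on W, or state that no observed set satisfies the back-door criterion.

R→W: minimal back-door set {L, T}.

desc(R)\{R}={D,W}; candidates ⊆ {E,L,T}.
size 0: {}; under {} R still reaches {D,E,L,T,W} ∋ W.
size 1: {E}, {L}, {T}; under {E} R still reaches {D,L,T,W} ∋ W.
{L,T}: R⊥W given {L,T} in G with R→· removed — back-door holds.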